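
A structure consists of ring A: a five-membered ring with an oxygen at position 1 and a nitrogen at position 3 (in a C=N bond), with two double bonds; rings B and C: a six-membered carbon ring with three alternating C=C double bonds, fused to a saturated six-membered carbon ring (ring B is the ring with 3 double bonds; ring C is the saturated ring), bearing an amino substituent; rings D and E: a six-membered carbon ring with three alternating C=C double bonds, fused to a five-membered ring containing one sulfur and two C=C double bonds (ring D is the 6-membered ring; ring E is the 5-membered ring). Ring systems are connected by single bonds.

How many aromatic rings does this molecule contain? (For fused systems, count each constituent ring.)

4

Ring A has a continuous p-orbital overlap around the ring; 2 ring double bonds (4 π electrons) plus a heteroatom lone pair (2) give 6 π electrons. That satisfies 4n+2 with n=1, so ring A is aromatic (oxazole).
Ring B is planar and fully conjugated; 3 ring double bonds give 6 π electrons. 6 = 4(1)+2, so ring B is aromatic (benzene ring).
Ring C has four sp³ carbons, so it is not fully conjugated — not aromatic (cyclohexane ring).
Rings D and E form a fused bicyclic system (with one sulfur) with 9 sp² atoms and 10 π electrons from ring double bonds plus a heteroatom lone pair. 10 = 4(2)+2, so the system is aromatic and both rings count as aromatic (benzothiophene).
Aromatic: A, B, D, E. Total: 4.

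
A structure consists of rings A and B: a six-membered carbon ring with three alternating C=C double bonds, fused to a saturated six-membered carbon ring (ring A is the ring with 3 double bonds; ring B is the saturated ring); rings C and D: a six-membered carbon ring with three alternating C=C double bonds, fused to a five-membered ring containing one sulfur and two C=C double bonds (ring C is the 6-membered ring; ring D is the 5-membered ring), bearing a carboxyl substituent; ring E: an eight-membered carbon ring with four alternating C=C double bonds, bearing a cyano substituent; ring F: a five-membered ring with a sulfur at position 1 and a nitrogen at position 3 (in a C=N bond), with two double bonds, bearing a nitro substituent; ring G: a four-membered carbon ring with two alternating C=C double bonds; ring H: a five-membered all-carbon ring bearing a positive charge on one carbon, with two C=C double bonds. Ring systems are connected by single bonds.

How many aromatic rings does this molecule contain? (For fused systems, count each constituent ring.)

4

Ring A has a continuous p-orbital overlap around the ring; 3 ring double bonds give 6 π electrons. That satisfies 4n+2 with n=1, so ring A is aromatic (benzene ring).
Ring B has four sp³ carbons, so it is not fully conjugated — not aromatic (cyclohexane ring).
Rings C and D form a fused bicyclic system (with one sulfur) with 9 sp² atoms and 10 π electrons from ring double bonds plus a heteroatom lone pair. 10 = 4(2)+2, so the system is aromatic and both rings count as aromatic (benzothiophene).
Ring E has only sp² ring atoms; a planar conformation would have a fully conjugated π system of 8 electrons. But 8 = 4(2), which is 4n not 4n+2, so ring E is not aromatic (cyclooctatetraene) — cyclooctatetraene distorts into a non-planar tub to avoid antiaromaticity.
Ring F is planar and fully conjugated; 2 ring double bonds (4 π electrons) plus a heteroatom lone pair (2) give 6 π electrons. Since 6 = 4n+2 (n=1), ring F is aromatic (thiazole).
Ring G has only sp² ring atoms; a planar conformation would have a fully conjugated π system of 4 electrons. But 4 = 4(1), which is 4n not 4n+2, so ring G is not aromatic (cyclobutadiene) — cyclobutadiene is antiaromatic and distorts to a rectangle.
Ring H has only sp² ring atoms; a planar conformation would have a fully conjugated π system of 4 electrons. But 4 = 4(1), which is 4n not 4n+2, so ring H is not aromatic (cyclopentadienyl cation).
Aromatic: A, C, D, F. Total: 4.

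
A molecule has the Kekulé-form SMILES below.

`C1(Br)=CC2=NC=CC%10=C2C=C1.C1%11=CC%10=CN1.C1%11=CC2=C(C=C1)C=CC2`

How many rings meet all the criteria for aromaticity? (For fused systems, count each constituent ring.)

The SMILES encodes two fused six-membered rings, each with three alternating double bonds; one ring is all carbon and the other has one ring nitrogen; a five-membered ring of four carbons and one nitrogen bearing a hydrogen, with two C=C double bonds; a six-membered carbon ring with three alternating C=C double bonds, fused to a five-membered carbon ring containing one C=C double bond and one sp³ carbon.
The fused 6/6-membered bicyclic (with one nitrogen) is a single π system with 10 sp² atoms and 10 π electrons from ring double bonds. 10 = 4(2)+2, so the system is aromatic and both rings count as aromatic (quinoline).
The 5-membered ring with one N–H has a continuous p-orbital overlap around the ring; 2 ring double bonds (4 π electrons) plus a heteroatom lone pair (2) give 6 π electrons. That satisfies 4n+2 with n=1, so it is aromatic (pyrrole).
The 6-membered ring has a continuous p-orbital overlap around the ring; 3 ring double bonds give 6 π electrons. Since 6 = 4n+2 (n=1), it is aromatic (benzene ring).
The 5-membered ring has one sp³ carbon, so it is not fully conjugated — not aromatic (cyclopentene ring).
4 of the 5 rings are aromatic. Total: 4.

4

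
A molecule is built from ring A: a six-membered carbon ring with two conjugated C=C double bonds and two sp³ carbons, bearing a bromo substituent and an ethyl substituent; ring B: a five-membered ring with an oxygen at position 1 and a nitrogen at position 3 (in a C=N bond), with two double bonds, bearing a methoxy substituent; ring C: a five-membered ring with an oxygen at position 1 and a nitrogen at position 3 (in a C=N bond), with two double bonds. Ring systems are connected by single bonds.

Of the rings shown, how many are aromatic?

2

Ring A has two sp³ carbons, so it is not fully conjugated — not aromatic (1,3-cyclohexadiene).
Ring B has a continuous p-orbital overlap around the ring; 2 ring double bonds (4 π electrons) plus a heteroatom lone pair (2) give 6 π electrons. 6 = 4(1)+2, so ring B is aromatic (oxazole).
Ring C is fully conjugated (every ring atom contributes a p orbital); 2 ring double bonds (4 π electrons) plus a heteroatom lone pair (2) give 6 π electrons. That satisfies 4n+2 with n=1, so ring C is aromatic (oxazole).
Aromatic: B, C. Total: 2.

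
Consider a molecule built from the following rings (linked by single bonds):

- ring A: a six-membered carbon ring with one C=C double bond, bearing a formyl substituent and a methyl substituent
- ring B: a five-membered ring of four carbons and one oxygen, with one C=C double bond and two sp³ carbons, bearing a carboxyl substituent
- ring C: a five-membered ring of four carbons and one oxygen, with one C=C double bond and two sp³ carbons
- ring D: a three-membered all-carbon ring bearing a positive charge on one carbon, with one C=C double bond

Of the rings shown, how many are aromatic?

Ring A has four sp³ carbons, so it is not fully conjugated — not aromatic (cyclohexene).
Ring B has two sp³ carbons, so it is not fully conjugated — not aromatic (2,3-dihydrofuran).
Ring C has two sp³ carbons, so it is not fully conjugated — not aromatic (2,3-dihydrofuran).
Ring D is planar and fully conjugated; 1 ring double bond (2 π electrons) plus the carbocation's empty p orbital (0, but keeps the ring conjugated) give 2 π electrons. Since 2 = 4n+2 (n=0), ring D is aromatic (cyclopropenyl cation).
Aromatic: D. Total: 1.

1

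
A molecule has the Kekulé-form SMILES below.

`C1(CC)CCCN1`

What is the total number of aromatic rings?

The SMILES encodes a five-membered saturated ring of four carbons and one N–H nitrogen.
The 5-membered ring with one N–H has only sp³ atoms, so it is not fully conjugated — not aromatic (pyrrolidine).

0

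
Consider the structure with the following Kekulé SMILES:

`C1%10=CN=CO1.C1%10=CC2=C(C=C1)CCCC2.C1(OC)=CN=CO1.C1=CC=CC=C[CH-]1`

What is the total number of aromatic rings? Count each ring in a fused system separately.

The SMILES encodes a five-membered ring with an oxygen at position 1 and a nitrogen at position 3 (in a C=N bond), with two double bonds; a six-membered carbon ring with three alternating C=C double bonds, fused to a saturated six-membered carbon ring; a five-membered ring with an oxygen at position 1 and a nitrogen at position 3 (in a C=N bond), with two double bonds; a seven-membered all-carbon ring bearing a negative charge on one carbon, with three C=C double bonds.
The 5-membered ring with one oxygen and one =N– has a continuous p-orbital overlap around the ring; 2 ring double bonds (4 π electrons) plus a heteroatom lone pair (2) give 6 π electrons. Since 6 = 4n+2 (n=1), it is aromatic (oxazole).
The 6-membered ring is fully conjugated (every ring atom contributes a p orbital); 3 ring double bonds give 6 π electrons. Since 6 = 4n+2 (n=1), it is aromatic (benzene ring).
The second 6-membered ring has four sp³ carbons, so it is not fully conjugated — not aromatic (cyclohexane ring).
The second 5-membered ring with one oxygen and one =N– is fully conjugated (every ring atom contributes a p orbital); 2 ring double bonds (4 π electrons) plus a heteroatom lone pair (2) give 6 π electrons. 6 = 4(1)+2, so it is aromatic (oxazole).
The 7-membered ring has only sp² ring atoms; a planar conformation would have a fully conjugated π system of 8 electrons. But 8 = 4(2), which is 4n not 4n+2, so it is not aromatic (cycloheptatrienyl anion).
3 of the 5 rings are aromatic. Total: 3.

3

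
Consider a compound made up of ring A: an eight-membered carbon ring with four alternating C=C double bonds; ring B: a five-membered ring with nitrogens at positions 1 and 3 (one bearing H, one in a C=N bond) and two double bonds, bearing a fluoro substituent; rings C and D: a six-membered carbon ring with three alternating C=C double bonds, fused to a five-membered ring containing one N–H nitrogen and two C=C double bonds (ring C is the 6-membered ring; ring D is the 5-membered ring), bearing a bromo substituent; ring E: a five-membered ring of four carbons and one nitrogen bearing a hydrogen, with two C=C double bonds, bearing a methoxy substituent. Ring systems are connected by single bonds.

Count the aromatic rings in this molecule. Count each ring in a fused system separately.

4

Ring A has only sp² ring atoms; a planar conformation would have a fully conjugated π system of 8 electrons. But 8 = 4(2), which is 4n not 4n+2, so ring A is not aromatic (cyclooctatetraene) — cyclooctatetraene distorts into a non-planar tub to avoid antiaromaticity.
Ring B is planar and fully conjugated; 2 ring double bonds (4 π electrons) plus a heteroatom lone pair (2) give 6 π electrons. Since 6 = 4n+2 (n=1), ring B is aromatic (imidazole).
Rings C and D form a fused bicyclic system (with one N–H) with 9 sp² atoms and 10 π electrons from ring double bonds plus a heteroatom lone pair. 10 = 4(2)+2, so the system is aromatic and both rings count as aromatic (indole).
Ring E has a continuous p-orbital overlap around the ring; 2 ring double bonds (4 π electrons) plus a heteroatom lone pair (2) give 6 π electrons. Since 6 = 4n+2 (n=1), ring E is aromatic (pyrrole).
Aromatic: B, C, D, E. Total: 4.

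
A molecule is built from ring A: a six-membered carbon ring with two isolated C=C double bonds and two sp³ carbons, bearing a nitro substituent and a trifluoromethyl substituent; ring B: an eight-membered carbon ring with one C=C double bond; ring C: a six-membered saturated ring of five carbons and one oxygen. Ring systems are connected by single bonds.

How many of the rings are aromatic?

Ring A has two sp³ carbons, so it is not fully conjugated — not aromatic (1,4-cyclohexadiene).
Ring B has six sp³ carbons, so it is not fully conjugated — not aromatic (cyclooctene).
Ring C has only sp³ atoms, so it is not fully conjugated — not aromatic (tetrahydropyran).
No ring is aromatic. Total: 0.

0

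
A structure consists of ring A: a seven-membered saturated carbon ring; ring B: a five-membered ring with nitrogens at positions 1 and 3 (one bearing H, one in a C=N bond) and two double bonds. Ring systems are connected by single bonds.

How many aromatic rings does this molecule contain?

Ring A has only sp³ atoms, so it is not fully conjugated — not aromatic (cycloheptane).
Ring B is fully conjugated (every ring atom contributes a p orbital); 2 ring double bonds (4 π electrons) plus a heteroatom lone pair (2) give 6 π electrons. 6 = 4(1)+2, so ring B is aromatic (imidazole).
Aromatic: B. Total: 1.

1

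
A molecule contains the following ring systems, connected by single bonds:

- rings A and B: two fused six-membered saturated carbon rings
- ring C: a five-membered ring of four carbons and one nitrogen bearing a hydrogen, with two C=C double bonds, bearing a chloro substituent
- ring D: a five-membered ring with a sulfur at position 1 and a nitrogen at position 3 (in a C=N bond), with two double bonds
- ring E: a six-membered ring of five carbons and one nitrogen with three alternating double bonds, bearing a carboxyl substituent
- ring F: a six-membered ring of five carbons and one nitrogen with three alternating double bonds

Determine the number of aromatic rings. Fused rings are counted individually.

Ring A has only sp³ atoms, so it is not fully conjugated — not aromatic (cyclohexane ring).
Ring B has only sp³ atoms, so it is not fully conjugated — not aromatic (cyclohexane ring).
Ring C is fully conjugated (every ring atom contributes a p orbital); 2 ring double bonds (4 π electrons) plus a heteroatom lone pair (2) give 6 π electrons. 6 = 4(1)+2, so ring C is aromatic (pyrrole).
Ring D is planar and fully conjugated; 2 ring double bonds (4 π electrons) plus a heteroatom lone pair (2) give 6 π electrons. Since 6 = 4n+2 (n=1), ring D is aromatic (thiazole).
Ring E has a continuous p-orbital overlap around the ring; 3 ring double bonds give 6 π electrons. 6 = 4(1)+2, so ring E is aromatic (pyridine).
Ring F is planar and fully conjugated; 3 ring double bonds give 6 π electrons. That satisfies 4n+2 with n=1, so ring F is aromatic (pyridine).
Aromatic: C, D, E, F. Total: 4.

4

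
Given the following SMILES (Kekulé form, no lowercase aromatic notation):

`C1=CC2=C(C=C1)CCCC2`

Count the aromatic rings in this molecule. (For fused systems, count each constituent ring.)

The SMILES encodes a six-membered carbon ring with three alternating C=C double bonds, fused to a saturated six-membered carbon ring.
The 6-membered ring is planar and fully conjugated; 3 ring double bonds give 6 π electrons. Since 6 = 4n+2 (n=1), it is aromatic (benzene ring).
The second 6-membered ring has four sp³ carbons, so it is not fully conjugated — not aromatic (cyclohexane ring).
1 of the 2 rings is aromatic. Total: 1.

1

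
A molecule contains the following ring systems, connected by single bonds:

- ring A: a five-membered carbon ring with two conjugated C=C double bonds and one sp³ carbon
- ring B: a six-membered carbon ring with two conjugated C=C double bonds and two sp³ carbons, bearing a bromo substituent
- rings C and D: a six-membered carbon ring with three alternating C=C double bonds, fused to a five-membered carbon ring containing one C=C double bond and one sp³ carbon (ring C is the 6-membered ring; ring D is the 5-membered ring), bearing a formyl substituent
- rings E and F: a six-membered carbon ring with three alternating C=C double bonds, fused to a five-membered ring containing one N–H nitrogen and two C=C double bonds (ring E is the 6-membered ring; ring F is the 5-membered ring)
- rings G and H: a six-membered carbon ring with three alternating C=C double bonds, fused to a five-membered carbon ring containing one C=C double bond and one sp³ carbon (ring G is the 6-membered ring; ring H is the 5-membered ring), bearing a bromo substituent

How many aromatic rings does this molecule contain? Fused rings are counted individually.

4

Ring A has one sp³ carbon, so it is not fully conjugated — not aromatic (cyclopentadiene).
Ring B has two sp³ carbons, so it is not fully conjugated — not aromatic (1,3-cyclohexadiene).
Ring C is planar and fully conjugated; 3 ring double bonds give 6 π electrons. That satisfies 4n+2 with n=1, so ring C is aromatic (benzene ring).
Ring D has one sp³ carbon, so it is not fully conjugated — not aromatic (cyclopentene ring).
Rings E and F form a fused bicyclic system (with one N–H) with 9 sp² atoms and 10 π electrons from ring double bonds plus a heteroatom lone pair. 10 = 4(2)+2, so the system is aromatic and both rings count as aromatic (indole).
Ring G is planar and fully conjugated; 3 ring double bonds give 6 π electrons. Since 6 = 4n+2 (n=1), ring G is aromatic (benzene ring).
Ring H has one sp³ carbon, so it is not fully conjugated — not aromatic (cyclopentene ring).
Aromatic: C, E, F, G. Total: 4.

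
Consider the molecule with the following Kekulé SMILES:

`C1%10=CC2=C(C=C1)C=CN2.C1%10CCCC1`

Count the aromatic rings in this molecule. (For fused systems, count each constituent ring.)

2

The SMILES encodes a six-membered carbon ring with three alternating C=C double bonds, fused to a five-membered ring containing one N–H nitrogen and two C=C double bonds; a five-membered saturated carbon ring.
The fused 6/5-membered bicyclic (with one N–H) is a single π system with 9 sp² atoms and 10 π electrons from ring double bonds plus a heteroatom lone pair. 10 = 4(2)+2, so the system is aromatic and both rings count as aromatic (indole).
The 5-membered ring has only sp³ atoms, so it is not fully conjugated — not aromatic (cyclopentane).
2 of the 3 rings are aromatic. Total: 2.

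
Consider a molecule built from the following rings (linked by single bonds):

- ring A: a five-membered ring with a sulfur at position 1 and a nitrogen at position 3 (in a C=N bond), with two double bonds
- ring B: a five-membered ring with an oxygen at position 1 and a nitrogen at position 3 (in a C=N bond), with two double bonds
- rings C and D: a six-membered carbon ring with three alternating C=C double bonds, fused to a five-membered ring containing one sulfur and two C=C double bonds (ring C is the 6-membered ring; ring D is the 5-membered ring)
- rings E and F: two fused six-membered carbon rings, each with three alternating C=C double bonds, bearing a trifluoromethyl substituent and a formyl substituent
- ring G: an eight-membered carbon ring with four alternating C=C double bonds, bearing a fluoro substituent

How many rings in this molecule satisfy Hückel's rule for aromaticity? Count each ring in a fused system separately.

6

Ring A is fully conjugated (every ring atom contributes a p orbital); 2 ring double bonds (4 π electrons) plus a heteroatom lone pair (2) give 6 π electrons. Since 6 = 4n+2 (n=1), ring A is aromatic (thiazole).
Ring B is planar and fully conjugated; 2 ring double bonds (4 π electrons) plus a heteroatom lone pair (2) give 6 π electrons. That satisfies 4n+2 with n=1, so ring B is aromatic (oxazole).
Rings C and D form a fused bicyclic system (with one sulfur) with 9 sp² atoms and 10 π electrons from ring double bonds plus a heteroatom lone pair. 10 = 4(2)+2, so the system is aromatic and both rings count as aromatic (benzothiophene).
Rings E and F form a fused bicyclic system with 10 sp² atoms and 10 π electrons from ring double bonds. 10 = 4(2)+2, so the system is aromatic and both rings count as aromatic (naphthalene).
Ring G has only sp² ring atoms; a planar conformation would have a fully conjugated π system of 8 electrons. But 8 = 4(2), which is 4n not 4n+2, so ring G is not aromatic (cyclooctatetraene) — cyclooctatetraene distorts into a non-planar tub to avoid antiaromaticity.
Aromatic: A, B, C, D, E, F. Total: 6.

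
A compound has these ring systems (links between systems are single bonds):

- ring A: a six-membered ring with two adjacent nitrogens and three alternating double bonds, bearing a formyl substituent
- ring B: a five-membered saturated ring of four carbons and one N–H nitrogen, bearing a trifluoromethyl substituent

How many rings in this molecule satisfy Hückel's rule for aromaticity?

Ring A has a continuous p-orbital overlap around the ring; 3 ring double bonds give 6 π electrons. 6 = 4(1)+2, so ring A is aromatic (pyridazine).
Ring B has only sp³ atoms, so it is not fully conjugated — not aromatic (pyrrolidine).
Aromatic: A. Total: 1.

1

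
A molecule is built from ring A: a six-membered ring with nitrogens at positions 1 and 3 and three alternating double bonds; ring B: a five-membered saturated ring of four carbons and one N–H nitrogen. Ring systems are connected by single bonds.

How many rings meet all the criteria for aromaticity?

1

Ring A has a continuous p-orbital overlap around the ring; 3 ring double bonds give 6 π electrons. 6 = 4(1)+2, so ring A is aromatic (pyrimidine).
Ring B has only sp³ atoms, so it is not fully conjugated — not aromatic (pyrrolidine).
Aromatic: A. Total: 1.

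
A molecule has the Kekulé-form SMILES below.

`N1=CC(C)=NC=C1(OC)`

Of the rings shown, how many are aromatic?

1

The SMILES encodes a six-membered ring with nitrogens at positions 1 and 4 and three alternating double bonds.
The 6-membered ring with two nitrogens (1,4) is planar and fully conjugated; 3 ring double bonds give 6 π electrons. 6 = 4(1)+2, so it is aromatic (pyrazine).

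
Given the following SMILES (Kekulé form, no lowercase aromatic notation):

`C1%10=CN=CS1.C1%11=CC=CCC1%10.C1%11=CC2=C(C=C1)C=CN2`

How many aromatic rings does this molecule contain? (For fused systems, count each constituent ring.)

The SMILES encodes a five-membered ring with a sulfur at position 1 and a nitrogen at position 3 (in a C=N bond), with two double bonds; a six-membered carbon ring with two conjugated C=C double bonds and two sp³ carbons; a six-membered carbon ring with three alternating C=C double bonds, fused to a five-membered ring containing one N–H nitrogen and two C=C double bonds.
The 5-membered ring with one sulfur and one =N– has a continuous p-orbital overlap around the ring; 2 ring double bonds (4 π electrons) plus a heteroatom lone pair (2) give 6 π electrons. Since 6 = 4n+2 (n=1), it is aromatic (thiazole).
The 6-membered ring has two sp³ carbons, so it is not fully conjugated — not aromatic (1,3-cyclohexadiene).
The fused 6/5-membered bicyclic (with one N–H) is a single π system with 9 sp² atoms and 10 π electrons from ring double bonds plus a heteroatom lone pair. 10 = 4(2)+2, so the system is aromatic and both rings count as aromatic (indole).
3 of the 4 rings are aromatic. Total: 3.

3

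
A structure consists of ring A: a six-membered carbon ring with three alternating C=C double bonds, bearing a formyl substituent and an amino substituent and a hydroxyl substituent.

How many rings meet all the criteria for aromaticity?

Ring A is planar and fully conjugated; 3 ring double bonds give 6 π electrons. 6 = 4(1)+2, so ring A is aromatic (benzene).

1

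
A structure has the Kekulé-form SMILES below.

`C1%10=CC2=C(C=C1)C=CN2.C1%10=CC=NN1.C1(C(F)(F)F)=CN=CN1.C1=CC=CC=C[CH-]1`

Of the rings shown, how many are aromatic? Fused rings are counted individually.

The SMILES encodes a six-membered carbon ring with three alternating C=C double bonds, fused to a five-membered ring containing one N–H nitrogen and two C=C double bonds; a five-membered ring with two adjacent nitrogens (one bearing H, one in a double bond) and two double bonds; a five-membered ring with nitrogens at positions 1 and 3 (one bearing H, one in a C=N bond) and two double bonds; a seven-membered all-carbon ring bearing a negative charge on one carbon, with three C=C double bonds.
The fused 6/5-membered bicyclic (with one N–H) is a single π system with 9 sp² atoms and 10 π electrons from ring double bonds plus a heteroatom lone pair. 10 = 4(2)+2, so the system is aromatic and both rings count as aromatic (indole).
The 5-membered ring with two adjacent nitrogens (one N–H, one =N–) is planar and fully conjugated; 2 ring double bonds (4 π electrons) plus a heteroatom lone pair (2) give 6 π electrons. Since 6 = 4n+2 (n=1), it is aromatic (pyrazole).
The 5-membered ring with two nitrogens (one N–H, one =N–) has a continuous p-orbital overlap around the ring; 2 ring double bonds (4 π electrons) plus a heteroatom lone pair (2) give 6 π electrons. Since 6 = 4n+2 (n=1), it is aromatic (imidazole).
The 7-membered ring has only sp² ring atoms; a planar conformation would have a fully conjugated π system of 8 electrons. But 8 = 4(2), which is 4n not 4n+2, so it is not aromatic (cycloheptatrienyl anion).
4 of the 5 rings are aromatic. Total: 4.

4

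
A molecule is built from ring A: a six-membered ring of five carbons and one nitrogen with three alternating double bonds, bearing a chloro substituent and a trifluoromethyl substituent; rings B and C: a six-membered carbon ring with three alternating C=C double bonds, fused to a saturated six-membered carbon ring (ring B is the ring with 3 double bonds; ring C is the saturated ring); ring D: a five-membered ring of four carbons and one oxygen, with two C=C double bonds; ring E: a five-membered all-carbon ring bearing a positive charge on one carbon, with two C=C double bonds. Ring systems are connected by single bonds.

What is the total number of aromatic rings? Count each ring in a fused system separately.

Ring A is fully conjugated (every ring atom contributes a p orbital); 3 ring double bonds give 6 π electrons. Since 6 = 4n+2 (n=1), ring A is aromatic (pyridine).
Ring B is planar and fully conjugated; 3 ring double bonds give 6 π electrons. 6 = 4(1)+2, so ring B is aromatic (benzene ring).
Ring C has four sp³ carbons, so it is not fully conjugated — not aromatic (cyclohexane ring).
Ring D is fully conjugated (every ring atom contributes a p orbital); 2 ring double bonds (4 π electrons) plus a heteroatom lone pair (2) give 6 π electrons. 6 = 4(1)+2, so ring D is aromatic (furan).
Ring E has only sp² ring atoms; a planar conformation would have a fully conjugated π system of 4 electrons. But 4 = 4(1), which is 4n not 4n+2, so ring E is not aromatic (cyclopentadienyl cation).
Aromatic: A, B, D. Total: 3.

3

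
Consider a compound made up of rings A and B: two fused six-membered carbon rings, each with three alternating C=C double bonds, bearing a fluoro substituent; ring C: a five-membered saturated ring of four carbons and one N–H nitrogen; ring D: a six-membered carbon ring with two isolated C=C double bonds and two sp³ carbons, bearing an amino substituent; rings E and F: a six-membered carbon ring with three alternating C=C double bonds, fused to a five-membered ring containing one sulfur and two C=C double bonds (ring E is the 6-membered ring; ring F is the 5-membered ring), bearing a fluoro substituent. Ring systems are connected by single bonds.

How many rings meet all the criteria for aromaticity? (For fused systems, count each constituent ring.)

Rings A and B form a fused bicyclic system with 10 sp² atoms and 10 π electrons from ring double bonds. 10 = 4(2)+2, so the system is aromatic and both rings count as aromatic (naphthalene).
Ring C has only sp³ atoms, so it is not fully conjugated — not aromatic (pyrrolidine).
Ring D has two sp³ carbons, so it is not fully conjugated — not aromatic (1,4-cyclohexadiene).
Rings E and F form a fused bicyclic system (with one sulfur) with 9 sp² atoms and 10 π electrons from ring double bonds plus a heteroatom lone pair. 10 = 4(2)+2, so the system is aromatic and both rings count as aromatic (benzothiophene).
Aromatic: A, B, E, F. Total: 4.

4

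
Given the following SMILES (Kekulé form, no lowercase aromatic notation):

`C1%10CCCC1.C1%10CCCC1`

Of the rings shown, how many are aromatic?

0

The SMILES encodes a five-membered saturated carbon ring; a five-membered saturated carbon ring.
The 5-membered ring has only sp³ atoms, so it is not fully conjugated — not aromatic (cyclopentane).
The second 5-membered ring has only sp³ atoms, so it is not fully conjugated — not aromatic (cyclopentane).
None of the rings are aromatic. Total: 0.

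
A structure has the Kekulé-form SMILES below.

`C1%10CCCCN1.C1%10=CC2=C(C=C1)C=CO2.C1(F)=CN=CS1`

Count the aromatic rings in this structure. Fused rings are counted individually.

3

The SMILES encodes a six-membered saturated ring of five carbons and one N–H nitrogen; a six-membered carbon ring with three alternating C=C double bonds, fused to a five-membered ring containing one oxygen and two C=C double bonds; a five-membered ring with a sulfur at position 1 and a nitrogen at position 3 (in a C=N bond), with two double bonds.
The 6-membered ring with one N–H has only sp³ atoms, so it is not fully conjugated — not aromatic (piperidine).
The fused 6/5-membered bicyclic (with one oxygen) is a single π system with 9 sp² atoms and 10 π electrons from ring double bonds plus a heteroatom lone pair. 10 = 4(2)+2, so the system is aromatic and both rings count as aromatic (benzofuran).
The 5-membered ring with one sulfur and one =N– is fully conjugated (every ring atom contributes a p orbital); 2 ring double bonds (4 π electrons) plus a heteroatom lone pair (2) give 6 π electrons. Since 6 = 4n+2 (n=1), it is aromatic (thiazole).
3 of the 4 rings are aromatic. Total: 3.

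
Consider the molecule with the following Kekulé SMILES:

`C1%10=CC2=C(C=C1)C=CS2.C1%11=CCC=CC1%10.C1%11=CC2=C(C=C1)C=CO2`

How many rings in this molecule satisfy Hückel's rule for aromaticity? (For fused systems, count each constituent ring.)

4

The SMILES encodes a six-membered carbon ring with three alternating C=C double bonds, fused to a five-membered ring containing one sulfur and two C=C double bonds; a six-membered carbon ring with two isolated C=C double bonds and two sp³ carbons; a six-membered carbon ring with three alternating C=C double bonds, fused to a five-membered ring containing one oxygen and two C=C double bonds.
The fused 6/5-membered bicyclic (with one sulfur) is a single π system with 9 sp² atoms and 10 π electrons from ring double bonds plus a heteroatom lone pair. 10 = 4(2)+2, so the system is aromatic and both rings count as aromatic (benzothiophene).
The 6-membered ring has two sp³ carbons, so it is not fully conjugated — not aromatic (1,4-cyclohexadiene).
The fused 6/5-membered bicyclic (with one oxygen) is a single π system with 9 sp² atoms and 10 π electrons from ring double bonds plus a heteroatom lone pair. 10 = 4(2)+2, so the system is aromatic and both rings count as aromatic (benzofuran).
4 of the 5 rings are aromatic. Total: 4.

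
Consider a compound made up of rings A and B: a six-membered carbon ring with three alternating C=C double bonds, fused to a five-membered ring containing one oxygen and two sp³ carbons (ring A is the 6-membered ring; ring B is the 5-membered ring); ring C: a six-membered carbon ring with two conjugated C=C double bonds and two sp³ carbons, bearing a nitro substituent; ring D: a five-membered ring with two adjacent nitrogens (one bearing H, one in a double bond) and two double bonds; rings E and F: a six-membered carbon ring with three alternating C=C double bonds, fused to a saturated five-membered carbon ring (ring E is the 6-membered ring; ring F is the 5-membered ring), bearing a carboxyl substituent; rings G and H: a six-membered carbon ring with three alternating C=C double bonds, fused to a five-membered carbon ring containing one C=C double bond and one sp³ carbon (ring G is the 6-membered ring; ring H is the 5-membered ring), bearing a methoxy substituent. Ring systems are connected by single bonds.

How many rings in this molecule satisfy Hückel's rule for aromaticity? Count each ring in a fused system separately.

Ring A is fully conjugated (every ring atom contributes a p orbital); 3 ring double bonds give 6 π electrons. That satisfies 4n+2 with n=1, so ring A is aromatic (benzene ring).
Ring B has two sp³ carbons, so it is not fully conjugated — not aromatic (oxolane ring).
Ring C has two sp³ carbons, so it is not fully conjugated — not aromatic (1,3-cyclohexadiene).
Ring D is planar and fully conjugated; 2 ring double bonds (4 π electrons) plus a heteroatom lone pair (2) give 6 π electrons. That satisfies 4n+2 with n=1, so ring D is aromatic (pyrazole).
Ring E is fully conjugated (every ring atom contributes a p orbital); 3 ring double bonds give 6 π electrons. That satisfies 4n+2 with n=1, so ring E is aromatic (benzene ring).
Ring F has three sp³ carbons, so it is not fully conjugated — not aromatic (cyclopentane ring).
Ring G is planar and fully conjugated; 3 ring double bonds give 6 π electrons. Since 6 = 4n+2 (n=1), ring G is aromatic (benzene ring).
Ring H has one sp³ carbon, so it is not fully conjugated — not aromatic (cyclopentene ring).
Aromatic: A, D, E, G. Total: 4.

4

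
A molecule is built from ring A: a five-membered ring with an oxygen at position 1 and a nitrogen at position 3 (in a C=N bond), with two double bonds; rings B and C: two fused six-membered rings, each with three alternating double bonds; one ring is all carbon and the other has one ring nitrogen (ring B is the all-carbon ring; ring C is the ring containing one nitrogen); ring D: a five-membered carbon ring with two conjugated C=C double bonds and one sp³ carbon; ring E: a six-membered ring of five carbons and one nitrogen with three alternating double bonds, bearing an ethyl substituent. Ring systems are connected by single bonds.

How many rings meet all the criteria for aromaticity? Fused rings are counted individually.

Ring A has a continuous p-orbital overlap around the ring; 2 ring double bonds (4 π electrons) plus a heteroatom lone pair (2) give 6 π electrons. 6 = 4(1)+2, so ring A is aromatic (oxazole).
Rings B and C form a fused bicyclic system (with one nitrogen) with 10 sp² atoms and 10 π electrons from ring double bonds. 10 = 4(2)+2, so the system is aromatic and both rings count as aromatic (quinoline).
Ring D has one sp³ carbon, so it is not fully conjugated — not aromatic (cyclopentadiene).
Ring E is fully conjugated (every ring atom contributes a p orbital); 3 ring double bonds give 6 π electrons. 6 = 4(1)+2, so ring E is aromatic (pyridine).
Aromatic: A, B, C, E. Total: 4.

4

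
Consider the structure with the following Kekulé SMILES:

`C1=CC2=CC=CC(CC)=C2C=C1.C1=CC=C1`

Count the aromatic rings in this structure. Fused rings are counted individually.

The SMILES encodes two fused six-membered carbon rings, each with three alternating C=C double bonds; a four-membered carbon ring with two alternating C=C double bonds.
The fused 6/6-membered bicyclic is a single π system with 10 sp² atoms and 10 π electrons from ring double bonds. 10 = 4(2)+2, so the system is aromatic and both rings count as aromatic (naphthalene).
The 4-membered ring has only sp² ring atoms; a planar conformation would have a fully conjugated π system of 4 electrons. But 4 = 4(1), which is 4n not 4n+2, so it is not aromatic (cyclobutadiene) — cyclobutadiene is antiaromatic and distorts to a rectangle.
2 of the 3 rings are aromatic. Total: 2.

2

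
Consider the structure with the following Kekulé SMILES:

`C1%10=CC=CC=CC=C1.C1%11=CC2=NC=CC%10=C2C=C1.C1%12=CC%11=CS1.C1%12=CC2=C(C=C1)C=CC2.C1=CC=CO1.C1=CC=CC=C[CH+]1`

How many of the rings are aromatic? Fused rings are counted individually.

6

The SMILES encodes an eight-membered carbon ring with four alternating C=C double bonds; two fused six-membered rings, each with three alternating double bonds; one ring is all carbon and the other has one ring nitrogen; a five-membered ring of four carbons and one sulfur, with two C=C double bonds; a six-membered carbon ring with three alternating C=C double bonds, fused to a five-membered carbon ring containing one C=C double bond and one sp³ carbon; a five-membered ring of four carbons and one oxygen, with two C=C double bonds; a seven-membered all-carbon ring bearing a positive charge on one carbon, with three C=C double bonds.
The 8-membered ring has only sp² ring atoms; a planar conformation would have a fully conjugated π system of 8 electrons. But 8 = 4(2), which is 4n not 4n+2, so it is not aromatic (cyclooctatetraene) — cyclooctatetraene distorts into a non-planar tub to avoid antiaromaticity.
The fused 6/6-membered bicyclic (with one nitrogen) is a single π system with 10 sp² atoms and 10 π electrons from ring double bonds. 10 = 4(2)+2, so the system is aromatic and both rings count as aromatic (quinoline).
The 5-membered ring with one sulfur has a continuous p-orbital overlap around the ring; 2 ring double bonds (4 π electrons) plus a heteroatom lone pair (2) give 6 π electrons. That satisfies 4n+2 with n=1, so it is aromatic (thiophene).
The 6-membered ring has a continuous p-orbital overlap around the ring; 3 ring double bonds give 6 π electrons. That satisfies 4n+2 with n=1, so it is aromatic (benzene ring).
The 5-membered ring has one sp³ carbon, so it is not fully conjugated — not aromatic (cyclopentene ring).
The 5-membered ring with one oxygen is fully conjugated (every ring atom contributes a p orbital); 2 ring double bonds (4 π electrons) plus a heteroatom lone pair (2) give 6 π electrons. Since 6 = 4n+2 (n=1), it is aromatic (furan).
The 7-membered ring is fully conjugated (every ring atom contributes a p orbital); 3 ring double bonds (6 π electrons) plus the carbocation's empty p orbital (0, but keeps the ring conjugated) give 6 π electrons. Since 6 = 4n+2 (n=1), it is aromatic (tropylium cation).
6 of the 8 rings are aromatic. Total: 6.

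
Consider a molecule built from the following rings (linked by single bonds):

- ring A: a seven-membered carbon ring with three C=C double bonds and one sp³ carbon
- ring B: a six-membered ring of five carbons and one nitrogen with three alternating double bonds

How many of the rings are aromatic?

1

Ring A has one sp³ carbon, so it is not fully conjugated — not aromatic (cycloheptatriene).
Ring B has a continuous p-orbital overlap around the ring; 3 ring double bonds give 6 π electrons. Since 6 = 4n+2 (n=1), ring B is aromatic (pyridine).
Aromatic: B. Total: 1.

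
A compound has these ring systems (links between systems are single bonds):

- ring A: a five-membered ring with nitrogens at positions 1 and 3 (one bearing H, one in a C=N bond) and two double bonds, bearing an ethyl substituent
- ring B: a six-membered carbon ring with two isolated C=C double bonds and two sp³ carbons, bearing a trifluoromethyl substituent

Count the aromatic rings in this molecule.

Ring A has a continuous p-orbital overlap around the ring; 2 ring double bonds (4 π electrons) plus a heteroatom lone pair (2) give 6 π electrons. 6 = 4(1)+2, so ring A is aromatic (imidazole).
Ring B has two sp³ carbons, so it is not fully conjugated — not aromatic (1,4-cyclohexadiene).
Aromatic: A. Total: 1.

1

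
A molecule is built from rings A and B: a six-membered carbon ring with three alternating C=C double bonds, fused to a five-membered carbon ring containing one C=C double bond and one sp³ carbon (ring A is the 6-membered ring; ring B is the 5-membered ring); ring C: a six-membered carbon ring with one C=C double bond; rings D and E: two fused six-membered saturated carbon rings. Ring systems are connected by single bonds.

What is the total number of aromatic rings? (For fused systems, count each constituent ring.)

Ring A is planar and fully conjugated; 3 ring double bonds give 6 π electrons. 6 = 4(1)+2, so ring A is aromatic (benzene ring).
Ring B has one sp³ carbon, so it is not fully conjugated — not aromatic (cyclopentene ring).
Ring C has four sp³ carbons, so it is not fully conjugated — not aromatic (cyclohexene).
Ring D has only sp³ atoms, so it is not fully conjugated — not aromatic (cyclohexane ring).
Ring E has only sp³ atoms, so it is not fully conjugated — not aromatic (cyclohexane ring).
Aromatic: A. Total: 1.

1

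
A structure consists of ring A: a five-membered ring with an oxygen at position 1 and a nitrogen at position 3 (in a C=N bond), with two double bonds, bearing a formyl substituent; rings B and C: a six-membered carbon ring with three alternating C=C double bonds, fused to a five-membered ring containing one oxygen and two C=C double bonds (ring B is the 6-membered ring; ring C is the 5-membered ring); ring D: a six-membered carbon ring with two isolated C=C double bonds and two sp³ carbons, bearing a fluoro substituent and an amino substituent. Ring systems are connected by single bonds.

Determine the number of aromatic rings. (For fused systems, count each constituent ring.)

Ring A has a continuous p-orbital overlap around the ring; 2 ring double bonds (4 π electrons) plus a heteroatom lone pair (2) give 6 π electrons. That satisfies 4n+2 with n=1, so ring A is aromatic (oxazole).
Rings B and C form a fused bicyclic system (with one oxygen) with 9 sp² atoms and 10 π electrons from ring double bonds plus a heteroatom lone pair. 10 = 4(2)+2, so the system is aromatic and both rings count as aromatic (benzofuran).
Ring D has two sp³ carbons, so it is not fully conjugated — not aromatic (1,4-cyclohexadiene).
Aromatic: A, B, C. Total: 3.

3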